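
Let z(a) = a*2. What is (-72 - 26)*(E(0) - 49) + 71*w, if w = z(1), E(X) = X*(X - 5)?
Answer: 4944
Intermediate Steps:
E(X) = X*(-5 + X)
z(a) = 2*a
w = 2 (w = 2*1 = 2)
(-72 - 26)*(E(0) - 49) + 71*w = (-72 - 26)*(0*(-5 + 0) - 49) + 71*2 = -98*(0*(-5) - 49) + 142 = -98*(0 - 49) + 142 = -98*(-49) + 142 = 4802 + 142 = 4944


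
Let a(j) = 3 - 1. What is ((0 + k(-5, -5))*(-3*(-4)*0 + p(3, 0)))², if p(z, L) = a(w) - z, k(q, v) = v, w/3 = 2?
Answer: 25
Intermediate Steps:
w = 6 (w = 3*2 = 6)
a(j) = 2
p(z, L) = 2 - z
((0 + k(-5, -5))*(-3*(-4)*0 + p(3, 0)))² = ((0 - 5)*(-3*(-4)*0 + (2 - 1*3)))² = (-5*(12*0 + (2 - 3)))² = (-5*(0 - 1))² = (-5*(-1))² = 5² = 25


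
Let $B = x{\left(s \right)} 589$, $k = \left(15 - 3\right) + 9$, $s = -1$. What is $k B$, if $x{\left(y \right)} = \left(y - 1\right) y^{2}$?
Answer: $-24738$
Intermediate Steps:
$x{\left(y \right)} = y^{2} \left(-1 + y\right)$ ($x{\left(y \right)} = \left(-1 + y\right) y^{2} = y^{2} \left(-1 + y\right)$)
$k = 21$ ($k = 12 + 9 = 21$)
$B = -1178$ ($B = \left(-1\right)^{2} \left(-1 - 1\right) 589 = 1 \left(-2\right) 589 = \left(-2\right) 589 = -1178$)
$k B = 21 \left(-1178\right) = -24738$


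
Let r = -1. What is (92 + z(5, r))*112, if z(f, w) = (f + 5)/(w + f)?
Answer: 10584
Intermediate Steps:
z(f, w) = (5 + f)/(f + w)
(92 + z(5, r))*112 = (92 + (5 + 5)/(5 - 1))*112 = (92 + 10/4)*112 = (92 + (¼)*10)*112 = (92 + 5/2)*112 = (189/2)*112 = 10584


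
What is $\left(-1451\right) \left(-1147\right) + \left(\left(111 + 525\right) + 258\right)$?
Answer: $1665191$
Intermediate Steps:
$\left(-1451\right) \left(-1147\right) + \left(\left(111 + 525\right) + 258\right) = 1664297 + \left(636 + 258\right) = 1664297 + 894 = 1665191$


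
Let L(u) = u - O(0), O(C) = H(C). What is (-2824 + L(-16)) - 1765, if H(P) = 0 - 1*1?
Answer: -4604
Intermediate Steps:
H(P) = -1 (H(P) = 0 - 1 = -1)
O(C) = -1
L(u) = 1 + u (L(u) = u - 1*(-1) = u + 1 = 1 + u)
(-2824 + L(-16)) - 1765 = (-2824 + (1 - 16)) - 1765 = (-2824 - 15) - 1765 = -2839 - 1765 = -4604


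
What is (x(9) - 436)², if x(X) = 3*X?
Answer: 167281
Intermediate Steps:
(x(9) - 436)² = (3*9 - 436)² = (27 - 436)² = (-409)² = 167281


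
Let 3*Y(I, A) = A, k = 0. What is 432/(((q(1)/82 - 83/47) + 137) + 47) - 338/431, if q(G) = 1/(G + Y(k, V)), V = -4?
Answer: 17786818/11209017 ≈ 1.5868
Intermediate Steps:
Y(I, A) = A/3
q(G) = 1/(-4/3 + G) (q(G) = 1/(G + (1/3)*(-4)) = 1/(G - 4/3) = 1/(-4/3 + G))
432/(((q(1)/82 - 83/47) + 137) + 47) - 338/431 = 432/((((3/(-4 + 3*1))/82 - 83/47) + 137) + 47) - 338/431 = 432/((((3/(-4 + 3))*(1/82) - 83*1/47) + 137) + 47) - 338*1/431 = 432/((((3/(-1))*(1/82) - 83/47) + 137) + 47) - 338/431 = 432/((((3*(-1))*(1/82) - 83/47) + 137) + 47) - 338/431 = 432/(((-3*1/82 - 83/47) + 137) + 47) - 338/431 = 432/(((-3/82 - 83/47) + 137) + 47) - 338/431 = 432/((-6947/3854 + 137) + 47) - 338/431 = 432/(521051/3854 + 47) - 338/431 = 432/(702189/3854) - 338/431 = 432*(3854/702189) - 338/431 = 61664/26007 - 338/431 = 17786818/11209017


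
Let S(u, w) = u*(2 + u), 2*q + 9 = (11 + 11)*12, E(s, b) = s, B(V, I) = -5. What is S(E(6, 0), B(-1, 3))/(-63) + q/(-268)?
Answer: -13931/11256 ≈ -1.2377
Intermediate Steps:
q = 255/2 (q = -9/2 + ((11 + 11)*12)/2 = -9/2 + (22*12)/2 = -9/2 + (½)*264 = -9/2 + 132 = 255/2 ≈ 127.50)
S(E(6, 0), B(-1, 3))/(-63) + q/(-268) = (6*(2 + 6))/(-63) + (255/2)/(-268) = (6*8)*(-1/63) + (255/2)*(-1/268) = 48*(-1/63) - 255/536 = -16/21 - 255/536 = -13931/11256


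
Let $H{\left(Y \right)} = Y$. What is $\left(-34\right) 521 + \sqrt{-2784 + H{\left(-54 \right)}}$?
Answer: $-17714 + i \sqrt{2838} \approx -17714.0 + 53.273 i$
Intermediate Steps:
$\left(-34\right) 521 + \sqrt{-2784 + H{\left(-54 \right)}} = \left(-34\right) 521 + \sqrt{-2784 - 54} = -17714 + \sqrt{-2838} = -17714 + i \sqrt{2838}$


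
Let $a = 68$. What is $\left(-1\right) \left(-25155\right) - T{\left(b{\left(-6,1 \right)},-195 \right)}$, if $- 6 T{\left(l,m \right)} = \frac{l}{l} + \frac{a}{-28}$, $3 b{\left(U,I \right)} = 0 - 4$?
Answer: $\frac{528250}{21} \approx 25155.0$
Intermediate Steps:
$b{\left(U,I \right)} = - \frac{4}{3}$ ($b{\left(U,I \right)} = \frac{0 - 4}{3} = \frac{1}{3} \left(-4\right) = - \frac{4}{3}$)
$T{\left(l,m \right)} = \frac{5}{21}$ ($T{\left(l,m \right)} = - \frac{\frac{l}{l} + \frac{68}{-28}}{6} = - \frac{1 + 68 \left(- \frac{1}{28}\right)}{6} = - \frac{1 - \frac{17}{7}}{6} = \left(- \frac{1}{6}\right) \left(- \frac{10}{7}\right) = \frac{5}{21}$)
$\left(-1\right) \left(-25155\right) - T{\left(b{\left(-6,1 \right)},-195 \right)} = \left(-1\right) \left(-25155\right) - \frac{5}{21} = 25155 - \frac{5}{21} = \frac{528250}{21}$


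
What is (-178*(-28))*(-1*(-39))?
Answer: 194376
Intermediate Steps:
(-178*(-28))*(-1*(-39)) = 4984*39 = 194376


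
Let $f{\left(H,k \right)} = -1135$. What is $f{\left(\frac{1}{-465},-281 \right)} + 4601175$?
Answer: $4600040$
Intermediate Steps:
$f{\left(\frac{1}{-465},-281 \right)} + 4601175 = -1135 + 4601175 = 4600040$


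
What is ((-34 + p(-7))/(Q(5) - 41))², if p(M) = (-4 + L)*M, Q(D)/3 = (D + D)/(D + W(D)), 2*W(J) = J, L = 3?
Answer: 729/1369 ≈ 0.53251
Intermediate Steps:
W(J) = J/2
Q(D) = 4 (Q(D) = 3*((D + D)/(D + D/2)) = 3*((2*D)/((3*D/2))) = 3*((2*D)*(2/(3*D))) = 3*(4/3) = 4)
p(M) = -M (p(M) = (-4 + 3)*M = -M)
((-34 + p(-7))/(Q(5) - 41))² = ((-34 - 1*(-7))/(4 - 41))² = ((-34 + 7)/(-37))² = (-27*(-1/37))² = (27/37)² = 729/1369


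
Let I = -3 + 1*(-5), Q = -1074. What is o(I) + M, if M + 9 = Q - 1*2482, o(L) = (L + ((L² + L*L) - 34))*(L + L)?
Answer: -4941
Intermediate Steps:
I = -8 (I = -3 - 5 = -8)
o(L) = 2*L*(-34 + L + 2*L²) (o(L) = (L + ((L² + L²) - 34))*(2*L) = (L + (2*L² - 34))*(2*L) = (L + (-34 + 2*L²))*(2*L) = (-34 + L + 2*L²)*(2*L) = 2*L*(-34 + L + 2*L²))
M = -3565 (M = -9 + (-1074 - 1*2482) = -9 + (-1074 - 2482) = -9 - 3556 = -3565)
o(I) + M = 2*(-8)*(-34 - 8 + 2*(-8)²) - 3565 = 2*(-8)*(-34 - 8 + 2*64) - 3565 = 2*(-8)*(-34 - 8 + 128) - 3565 = 2*(-8)*86 - 3565 = -1376 - 3565 = -4941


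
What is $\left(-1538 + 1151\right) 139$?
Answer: $-53793$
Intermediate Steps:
$\left(-1538 + 1151\right) 139 = \left(-387\right) 139 = -53793$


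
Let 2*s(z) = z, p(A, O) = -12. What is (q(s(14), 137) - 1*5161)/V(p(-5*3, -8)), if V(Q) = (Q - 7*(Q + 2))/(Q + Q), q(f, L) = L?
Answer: 60288/29 ≈ 2078.9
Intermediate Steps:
s(z) = z/2
V(Q) = (-14 - 6*Q)/(2*Q) (V(Q) = (Q - 7*(2 + Q))/((2*Q)) = (Q + (-14 - 7*Q))*(1/(2*Q)) = (-14 - 6*Q)*(1/(2*Q)) = (-14 - 6*Q)/(2*Q))
(q(s(14), 137) - 1*5161)/V(p(-5*3, -8)) = (137 - 1*5161)/(-3 - 7/(-12)) = (137 - 5161)/(-3 - 7*(-1/12)) = -5024/(-3 + 7/12) = -5024/(-29/12) = -5024*(-12/29) = 60288/29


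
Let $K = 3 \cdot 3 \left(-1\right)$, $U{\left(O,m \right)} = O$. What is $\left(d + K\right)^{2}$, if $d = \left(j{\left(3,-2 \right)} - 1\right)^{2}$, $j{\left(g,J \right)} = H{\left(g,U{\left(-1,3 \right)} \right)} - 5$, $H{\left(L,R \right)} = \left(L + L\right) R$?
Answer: $18225$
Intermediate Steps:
$H{\left(L,R \right)} = 2 L R$
$j{\left(g,J \right)} = -5 - 2 g$ ($j{\left(g,J \right)} = 2 g \left(-1\right) - 5 = - 2 g - 5 = -5 - 2 g$)
$K = -9$ ($K = 9 \left(-1\right) = -9$)
$d = 144$ ($d = \left(\left(-5 - 6\right) - 1\right)^{2} = \left(-11 - 1\right)^{2} = \left(-12\right)^{2} = 144$)
$\left(d + K\right)^{2} = \left(144 - 9\right)^{2} = 135^{2} = 18225$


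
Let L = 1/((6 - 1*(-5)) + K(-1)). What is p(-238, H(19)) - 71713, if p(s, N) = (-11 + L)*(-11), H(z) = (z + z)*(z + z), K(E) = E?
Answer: -715931/10 ≈ -71593.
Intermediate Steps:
H(z) = 4*z² (H(z) = (2*z)*(2*z) = 4*z²)
L = ⅒ (L = 1/((6 - 1*(-5)) - 1) = 1/((6 + 5) - 1) = 1/(11 - 1) = 1/10 = ⅒ ≈ 0.10000)
p(s, N) = 1199/10 (p(s, N) = (-11 + ⅒)*(-11) = -109/10*(-11) = 1199/10)
p(-238, H(19)) - 71713 = 1199/10 - 71713 = -715931/10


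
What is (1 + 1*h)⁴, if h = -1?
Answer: 0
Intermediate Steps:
(1 + 1*h)⁴ = (1 + 1*(-1))⁴ = (1 - 1)⁴ = 0⁴ = 0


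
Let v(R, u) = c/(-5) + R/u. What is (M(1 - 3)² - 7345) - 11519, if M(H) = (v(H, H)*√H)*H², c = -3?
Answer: -473648/25 ≈ -18946.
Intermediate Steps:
v(R, u) = ⅗ + R/u (v(R, u) = -3/(-5) + R/u = -3*(-⅕) + R/u = ⅗ + R/u)
M(H) = 8*H^(5/2)/5 (M(H) = ((⅗ + H/H)*√H)*H² = ((⅗ + 1)*√H)*H² = (8*√H/5)*H² = 8*H^(5/2)/5)
(M(1 - 3)² - 7345) - 11519 = ((8*(1 - 3)^(5/2)/5)² - 7345) - 11519 = ((8*(-2)^(5/2)/5)² - 7345) - 11519 = ((8*(4*I*√2)/5)² - 7345) - 11519 = ((32*I*√2/5)² - 7345) - 11519 = (-2048/25 - 7345) - 11519 = -185673/25 - 11519 = -473648/25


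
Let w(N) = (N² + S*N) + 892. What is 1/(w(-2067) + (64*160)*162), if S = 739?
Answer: 1/4404748 ≈ 2.2703e-7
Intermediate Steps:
w(N) = 892 + N² + 739*N (w(N) = (N² + 739*N) + 892 = 892 + N² + 739*N)
1/(w(-2067) + (64*160)*162) = 1/((892 + (-2067)² + 739*(-2067)) + (64*160)*162) = 1/((892 + 4272489 - 1527513) + 10240*162) = 1/(2745868 + 1658880) = 1/4404748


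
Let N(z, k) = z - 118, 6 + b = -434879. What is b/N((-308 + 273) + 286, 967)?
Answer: -434885/133 ≈ -3269.8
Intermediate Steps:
b = -434885 (b = -6 - 434879 = -434885)
N(z, k) = -118 + z
b/N((-308 + 273) + 286, 967) = -434885/(-118 + ((-308 + 273) + 286)) = -434885/(-118 + (-35 + 286)) = -434885/(-118 + 251) = -434885/133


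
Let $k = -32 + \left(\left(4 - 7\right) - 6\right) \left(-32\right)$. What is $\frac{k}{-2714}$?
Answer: $- \frac{128}{1357} \approx -0.094326$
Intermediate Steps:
$k = 256$ ($k = -32 + \left(\left(4 - 7\right) - 6\right) \left(-32\right) = -32 + \left(-3 - 6\right) \left(-32\right) = -32 - -288 = -32 + 288 = 256$)
$\frac{k}{-2714} = \frac{256}{-2714} = 256 \left(- \frac{1}{2714}\right) = - \frac{128}{1357}$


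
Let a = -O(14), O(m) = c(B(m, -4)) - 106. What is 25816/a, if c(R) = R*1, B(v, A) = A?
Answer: 12908/55 ≈ 234.69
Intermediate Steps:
c(R) = R
O(m) = -110 (O(m) = -4 - 106 = -110)
a = 110 (a = -1*(-110) = 110)
25816/a = 25816/110 = 25816*(1/110) = 12908/55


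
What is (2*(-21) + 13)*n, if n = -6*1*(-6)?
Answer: -1044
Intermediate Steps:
n = 36 (n = -6*(-6) = 36)
(2*(-21) + 13)*n = (2*(-21) + 13)*36 = (-42 + 13)*36 = -29*36 = -1044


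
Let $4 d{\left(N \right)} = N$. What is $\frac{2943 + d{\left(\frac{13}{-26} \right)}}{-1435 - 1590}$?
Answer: $- \frac{23543}{24200} \approx -0.97285$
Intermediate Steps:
$d{\left(N \right)} = \frac{N}{4}$
$\frac{2943 + d{\left(\frac{13}{-26} \right)}}{-1435 - 1590} = \frac{2943 + \frac{13 \frac{1}{-26}}{4}}{-1435 - 1590} = \frac{2943 + \frac{13 \left(- \frac{1}{26}\right)}{4}}{-3025} = \left(2943 + \frac{1}{4} \left(- \frac{1}{2}\right)\right) \left(- \frac{1}{3025}\right) = \left(2943 - \frac{1}{8}\right) \left(- \frac{1}{3025}\right) = \frac{23543}{8} \left(- \frac{1}{3025}\right) = - \frac{23543}{24200}$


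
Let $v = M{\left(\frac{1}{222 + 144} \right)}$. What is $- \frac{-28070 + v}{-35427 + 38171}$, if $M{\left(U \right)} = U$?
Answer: $\frac{10273619}{1004304} \approx 10.23$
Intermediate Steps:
$v = \frac{1}{366}$ ($v = \frac{1}{222 + 144} = \frac{1}{366} \approx 0.0027322$)
$- \frac{-28070 + v}{-35427 + 38171} = - \frac{-28070 + \frac{1}{366}}{-35427 + 38171} = - \frac{-10273619}{366 \cdot 2744} = \left(-1\right) \left(- \frac{10273619}{1004304}\right) = \frac{10273619}{1004304}$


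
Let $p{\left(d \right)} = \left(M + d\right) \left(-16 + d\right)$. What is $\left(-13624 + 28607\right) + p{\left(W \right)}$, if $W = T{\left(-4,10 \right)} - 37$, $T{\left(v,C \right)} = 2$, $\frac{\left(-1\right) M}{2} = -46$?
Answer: $12076$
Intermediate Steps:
$M = 92$ ($M = \left(-2\right) \left(-46\right) = 92$)
$W = -35$ ($W = 2 - 37 = -35$)
$p{\left(d \right)} = \left(-16 + d\right) \left(92 + d\right)$ ($p{\left(d \right)} = \left(92 + d\right) \left(-16 + d\right) = \left(-16 + d\right) \left(92 + d\right)$)
$\left(-13624 + 28607\right) + p{\left(W \right)} = \left(-13624 + 28607\right) + \left(-1472 + \left(-35\right)^{2} + 76 \left(-35\right)\right) = 14983 - 2907 = 12076$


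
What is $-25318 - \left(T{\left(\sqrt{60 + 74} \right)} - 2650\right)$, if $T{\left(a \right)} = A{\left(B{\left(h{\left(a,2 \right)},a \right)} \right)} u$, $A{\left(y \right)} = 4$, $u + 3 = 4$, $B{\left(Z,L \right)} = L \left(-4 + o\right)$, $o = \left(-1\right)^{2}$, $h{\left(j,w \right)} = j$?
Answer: $-22672$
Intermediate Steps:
$o = 1$
$B{\left(Z,L \right)} = - 3 L$ ($B{\left(Z,L \right)} = L \left(-4 + 1\right) = L \left(-3\right) = - 3 L$)
$u = 1$ ($u = -3 + 4 = 1$)
$T{\left(a \right)} = 4$ ($T{\left(a \right)} = 4 \cdot 1 = 4$)
$-25318 - \left(T{\left(\sqrt{60 + 74} \right)} - 2650\right) = -25318 - \left(4 - 2650\right) = -25318 - -2646 = -25318 + 2646 = -22672$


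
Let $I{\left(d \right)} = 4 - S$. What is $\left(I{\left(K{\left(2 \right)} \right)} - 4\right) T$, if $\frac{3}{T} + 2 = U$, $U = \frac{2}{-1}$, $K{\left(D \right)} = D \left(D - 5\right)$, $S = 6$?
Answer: $\frac{9}{2} \approx 4.5$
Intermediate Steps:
$K{\left(D \right)} = D \left(-5 + D\right)$
$U = -2$ ($U = 2 \left(-1\right) = -2$)
$T = - \frac{3}{4}$ ($T = \frac{3}{-2 - 2} = \frac{3}{-4} = 3 \left(- \frac{1}{4}\right) = - \frac{3}{4} \approx -0.75$)
$I{\left(d \right)} = -2$ ($I{\left(d \right)} = 4 - 6 = -2$)
$\left(I{\left(K{\left(2 \right)} \right)} - 4\right) T = \left(-2 - 4\right) \left(- \frac{3}{4}\right) = \left(-6\right) \left(- \frac{3}{4}\right) = \frac{9}{2}$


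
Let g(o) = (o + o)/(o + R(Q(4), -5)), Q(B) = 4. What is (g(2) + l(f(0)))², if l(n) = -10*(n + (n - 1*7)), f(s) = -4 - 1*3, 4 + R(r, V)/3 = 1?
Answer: 2149156/49 ≈ 43860.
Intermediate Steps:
R(r, V) = -9 (R(r, V) = -12 + 3*1 = -12 + 3 = -9)
f(s) = -7 (f(s) = -4 - 3 = -7)
l(n) = 70 - 20*n (l(n) = -10*(n + (n - 7)) = -10*(n + (-7 + n)) = -10*(-7 + 2*n) = 70 - 20*n)
g(o) = 2*o/(-9 + o) (g(o) = (o + o)/(o - 9) = (2*o)/(-9 + o) = 2*o/(-9 + o))
(g(2) + l(f(0)))² = (2*2/(-9 + 2) + (70 - 20*(-7)))² = (2*2/(-7) + (70 + 140))² = (2*2*(-⅐) + 210)² = (-4/7 + 210)² = (1466/7)² = 2149156/49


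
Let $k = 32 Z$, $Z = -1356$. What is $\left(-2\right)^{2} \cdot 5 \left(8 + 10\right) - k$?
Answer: $43752$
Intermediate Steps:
$k = -43392$ ($k = 32 \left(-1356\right) = -43392$)
$\left(-2\right)^{2} \cdot 5 \left(8 + 10\right) - k = \left(-2\right)^{2} \cdot 5 \left(8 + 10\right) - -43392 = 4 \cdot 5 \cdot 18 + 43392 = 4 \cdot 90 + 43392 = 360 + 43392 = 43752$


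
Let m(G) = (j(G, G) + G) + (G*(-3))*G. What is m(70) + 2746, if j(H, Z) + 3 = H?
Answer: -11817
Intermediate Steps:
j(H, Z) = -3 + H
m(G) = -3 - 3*G² + 2*G (m(G) = ((-3 + G) + G) + (G*(-3))*G = (-3 + 2*G) + (-3*G)*G = (-3 + 2*G) - 3*G² = -3 - 3*G² + 2*G)
m(70) + 2746 = (-3 - 3*70² + 2*70) + 2746 = (-3 - 3*4900 + 140) + 2746 = (-3 - 14700 + 140) + 2746 = -14563 + 2746 = -11817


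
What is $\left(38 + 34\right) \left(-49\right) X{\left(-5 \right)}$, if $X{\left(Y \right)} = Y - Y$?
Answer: $0$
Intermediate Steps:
$X{\left(Y \right)} = 0$
$\left(38 + 34\right) \left(-49\right) X{\left(-5 \right)} = \left(38 + 34\right) \left(-49\right) 0 = 72 \left(-49\right) 0 = \left(-3528\right) 0 = 0$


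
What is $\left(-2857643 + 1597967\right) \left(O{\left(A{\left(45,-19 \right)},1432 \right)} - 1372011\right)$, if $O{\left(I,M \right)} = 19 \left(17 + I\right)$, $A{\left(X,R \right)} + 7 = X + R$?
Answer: $1727427710052$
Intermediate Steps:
$A{\left(X,R \right)} = -7 + R + X$ ($A{\left(X,R \right)} = -7 + \left(X + R\right) = -7 + \left(R + X\right) = -7 + R + X$)
$O{\left(I,M \right)} = 323 + 19 I$
$\left(-2857643 + 1597967\right) \left(O{\left(A{\left(45,-19 \right)},1432 \right)} - 1372011\right) = \left(-2857643 + 1597967\right) \left(\left(323 + 19 \left(-7 - 19 + 45\right)\right) - 1372011\right) = - 1259676 \left(\left(323 + 19 \cdot 19\right) - 1372011\right) = - 1259676 \left(\left(323 + 361\right) - 1372011\right) = - 1259676 \left(684 - 1372011\right) = \left(-1259676\right) \left(-1371327\right) = 1727427710052$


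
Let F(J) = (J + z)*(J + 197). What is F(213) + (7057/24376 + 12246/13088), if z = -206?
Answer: 57250989567/19939568 ≈ 2871.2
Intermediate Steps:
F(J) = (-206 + J)*(197 + J) (F(J) = (J - 206)*(J + 197) = (-206 + J)*(197 + J))
F(213) + (7057/24376 + 12246/13088) = (-40582 + 213**2 - 9*213) + (7057/24376 + 12246/13088) = (-40582 + 45369 - 1917) + (7057*(1/24376) + 12246*(1/13088)) = 2870 + (7057/24376 + 6123/6544) = 2870 + 24429407/19939568 = 57250989567/19939568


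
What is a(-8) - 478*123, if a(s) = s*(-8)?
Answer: -58730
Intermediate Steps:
a(s) = -8*s
a(-8) - 478*123 = -8*(-8) - 478*123 = 64 - 58794 = -58730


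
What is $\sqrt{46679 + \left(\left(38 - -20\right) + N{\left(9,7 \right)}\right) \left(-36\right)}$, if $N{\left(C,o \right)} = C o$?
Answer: $\sqrt{42323} \approx 205.73$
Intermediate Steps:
$\sqrt{46679 + \left(\left(38 - -20\right) + N{\left(9,7 \right)}\right) \left(-36\right)} = \sqrt{46679 + \left(\left(38 - -20\right) + 9 \cdot 7\right) \left(-36\right)} = \sqrt{46679 + \left(\left(38 + 20\right) + 63\right) \left(-36\right)} = \sqrt{46679 + \left(58 + 63\right) \left(-36\right)} = \sqrt{46679 + 121 \left(-36\right)} = \sqrt{46679 - 4356} = \sqrt{42323}$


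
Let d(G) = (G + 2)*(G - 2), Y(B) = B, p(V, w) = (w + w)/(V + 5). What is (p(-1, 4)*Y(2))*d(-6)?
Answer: 128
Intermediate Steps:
p(V, w) = 2*w/(5 + V) (p(V, w) = (2*w)/(5 + V) = 2*w/(5 + V))
d(G) = (-2 + G)*(2 + G) (d(G) = (2 + G)*(-2 + G) = (-2 + G)*(2 + G))
(p(-1, 4)*Y(2))*d(-6) = ((2*4/(5 - 1))*2)*(-4 + (-6)²) = ((2*4/4)*2)*(-4 + 36) = ((2*4*(¼))*2)*32 = (2*2)*32 = 4*32 = 128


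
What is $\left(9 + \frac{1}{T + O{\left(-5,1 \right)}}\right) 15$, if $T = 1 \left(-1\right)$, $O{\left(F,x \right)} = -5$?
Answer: $\frac{265}{2} \approx 132.5$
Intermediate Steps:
$T = -1$
$\left(9 + \frac{1}{T + O{\left(-5,1 \right)}}\right) 15 = \left(9 + \frac{1}{-1 - 5}\right) 15 = \left(9 + \frac{1}{-6}\right) 15 = \left(9 - \frac{1}{6}\right) 15 = \frac{53}{6} \cdot 15 = \frac{265}{2}$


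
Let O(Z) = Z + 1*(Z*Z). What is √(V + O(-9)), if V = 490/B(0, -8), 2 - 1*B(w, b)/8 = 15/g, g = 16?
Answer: 2*√9367/17 ≈ 11.386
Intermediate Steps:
B(w, b) = 17/2 (B(w, b) = 16 - 120/16 = 16 - 8*15/16 = 16 - 15/2 = 17/2)
O(Z) = Z + Z² (O(Z) = Z + 1*Z² = Z + Z²)
V = 980/17 (V = 490/(17/2) = 490*(2/17) = 980/17 ≈ 57.647)
√(V + O(-9)) = √(980/17 - 9*(1 - 9)) = √(980/17 - 9*(-8)) = √(980/17 + 72) = √(2204/17) = 2*√9367/17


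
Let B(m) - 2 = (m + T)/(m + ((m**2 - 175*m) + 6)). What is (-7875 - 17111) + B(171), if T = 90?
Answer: -4222383/169 ≈ -24985.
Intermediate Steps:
B(m) = 2 + (90 + m)/(6 + m**2 - 174*m) (B(m) = 2 + (m + 90)/(m + ((m**2 - 175*m) + 6)) = 2 + (90 + m)/(m + (6 + m**2 - 175*m)) = 2 + (90 + m)/(6 + m**2 - 174*m))
(-7875 - 17111) + B(171) = (-7875 - 17111) + (102 - 347*171 + 2*171**2)/(6 + 171**2 - 174*171) = -24986 + (102 - 59337 + 2*29241)/(6 + 29241 - 29754) = -24986 + (102 - 59337 + 58482)/(-507) = -24986 - 1/507*(-753) = -24986 + 251/169 = -4222383/169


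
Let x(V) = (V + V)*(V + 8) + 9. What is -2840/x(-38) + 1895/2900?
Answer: -779669/1327620 ≈ -0.58727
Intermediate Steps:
x(V) = 9 + 2*V*(8 + V) (x(V) = (2*V)*(8 + V) + 9 = 2*V*(8 + V) + 9 = 9 + 2*V*(8 + V))
-2840/x(-38) + 1895/2900 = -2840/(9 + 2*(-38)² + 16*(-38)) + 1895/2900 = -2840/(9 + 2*1444 - 608) + 1895*(1/2900) = -2840/(9 + 2888 - 608) + 379/580 = -2840/2289 + 379/580 = -779669/1327620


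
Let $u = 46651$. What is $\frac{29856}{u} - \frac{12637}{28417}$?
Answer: $\frac{258889265}{1325681467} \approx 0.19529$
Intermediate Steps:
$\frac{29856}{u} - \frac{12637}{28417} = \frac{29856}{46651} - \frac{12637}{28417} = \frac{258889265}{1325681467}$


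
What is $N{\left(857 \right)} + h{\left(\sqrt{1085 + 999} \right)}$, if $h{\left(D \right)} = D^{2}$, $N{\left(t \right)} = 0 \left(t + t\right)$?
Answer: $2084$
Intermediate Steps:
$N{\left(t \right)} = 0$ ($N{\left(t \right)} = 0 \cdot 2 t = 0$)
$N{\left(857 \right)} + h{\left(\sqrt{1085 + 999} \right)} = 0 + \left(\sqrt{1085 + 999}\right)^{2} = 0 + \left(\sqrt{2084}\right)^{2} = 0 + \left(2 \sqrt{521}\right)^{2} = 0 + 2084 = 2084$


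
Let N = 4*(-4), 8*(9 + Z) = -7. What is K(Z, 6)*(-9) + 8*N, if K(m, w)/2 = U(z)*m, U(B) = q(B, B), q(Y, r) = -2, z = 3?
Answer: -967/2 ≈ -483.50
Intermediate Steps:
Z = -79/8 (Z = -9 + (⅛)*(-7) = -9 - 7/8 = -79/8 ≈ -9.8750)
U(B) = -2
N = -16
K(m, w) = -4*m (K(m, w) = 2*(-2*m) = -4*m)
K(Z, 6)*(-9) + 8*N = -4*(-79/8)*(-9) + 8*(-16) = (79/2)*(-9) - 128 = -711/2 - 128 = -967/2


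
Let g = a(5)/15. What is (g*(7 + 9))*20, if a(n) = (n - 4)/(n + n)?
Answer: 32/15 ≈ 2.1333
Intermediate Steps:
a(n) = (-4 + n)/(2*n) (a(n) = (-4 + n)/((2*n)) = (-4 + n)*(1/(2*n)) = (-4 + n)/(2*n))
g = 1/150 (g = ((1/2)*(-4 + 5)/5)/15 = ((1/2)*(1/5)*1)*(1/15) = (1/10)*(1/15) = 1/150 ≈ 0.0066667)
(g*(7 + 9))*20 = ((7 + 9)/150)*20 = ((1/150)*16)*20 = (8/75)*20 = 32/15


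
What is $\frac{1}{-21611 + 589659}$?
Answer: $\frac{1}{568048} \approx 1.7604 \cdot 10^{-6}$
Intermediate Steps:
$\frac{1}{-21611 + 589659} = \frac{1}{568048}$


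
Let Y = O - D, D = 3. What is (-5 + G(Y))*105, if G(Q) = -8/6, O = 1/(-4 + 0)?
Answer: -665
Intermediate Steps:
O = -¼ (O = 1/(-4) = -¼ ≈ -0.25000)
Y = -13/4 (Y = -¼ - 1*3 = -¼ - 3 = -13/4 ≈ -3.2500)
G(Q) = -4/3 (G(Q) = -8*⅙ = -4/3)
(-5 + G(Y))*105 = (-5 - 4/3)*105 = -19/3*105 = -665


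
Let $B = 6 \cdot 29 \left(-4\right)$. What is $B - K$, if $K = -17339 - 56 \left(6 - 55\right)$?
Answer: $13899$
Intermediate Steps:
$K = -14595$ ($K = -17339 - 56 \left(-49\right) = -17339 - -2744 = -17339 + 2744 = -14595$)
$B = -696$ ($B = 174 \left(-4\right) = -696$)
$B - K = -696 - -14595 = -696 + 14595 = 13899$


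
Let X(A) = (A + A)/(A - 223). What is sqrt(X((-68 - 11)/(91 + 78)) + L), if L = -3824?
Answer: I*sqrt(1363513350979)/18883 ≈ 61.838*I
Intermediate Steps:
X(A) = 2*A/(-223 + A) (X(A) = (2*A)/(-223 + A) = 2*A/(-223 + A))
sqrt(X((-68 - 11)/(91 + 78)) + L) = sqrt(2*((-68 - 11)/(91 + 78))/(-223 + (-68 - 11)/(91 + 78)) - 3824) = sqrt(2*(-79/169)/(-223 - 79/169) - 3824) = sqrt(2*(-79/169)/(-37766/169) - 3824) = sqrt(2*(-79/169)*(-169/37766) - 3824) = sqrt(79/18883 - 3824) = sqrt(-72208513/18883) = I*sqrt(1363513350979)/18883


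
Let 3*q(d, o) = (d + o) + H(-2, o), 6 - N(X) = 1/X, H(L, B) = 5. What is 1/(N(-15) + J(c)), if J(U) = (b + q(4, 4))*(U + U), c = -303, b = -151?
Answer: 15/1333291 ≈ 1.1250e-5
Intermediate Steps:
N(X) = 6 - 1/X
q(d, o) = 5/3 + d/3 + o/3 (q(d, o) = ((d + o) + 5)/3 = (5 + d + o)/3 = 5/3 + d/3 + o/3)
J(U) = -880*U/3 (J(U) = (-151 + (5/3 + (1/3)*4 + (1/3)*4))*(U + U) = (-151 + (5/3 + 4/3 + 4/3))*(2*U) = (-151 + 13/3)*(2*U) = -880*U/3)
1/(N(-15) + J(c)) = 1/((6 - 1/(-15)) - 880/3*(-303)) = 1/((6 - 1*(-1/15)) + 88880) = 1/((6 + 1/15) + 88880) = 1/(91/15 + 88880) = 1/(1333291/15) = 15/1333291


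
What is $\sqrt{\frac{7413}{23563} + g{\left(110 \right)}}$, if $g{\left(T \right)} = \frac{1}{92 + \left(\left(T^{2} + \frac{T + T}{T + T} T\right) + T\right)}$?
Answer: $\frac{\sqrt{6729136386033091}}{146231978} \approx 0.56097$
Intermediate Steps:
$g{\left(T \right)} = \frac{1}{92 + T^{2} + 2 T}$ ($g{\left(T \right)} = \frac{1}{92 + \left(\left(T^{2} + \frac{2 T}{2 T} T\right) + T\right)} = \frac{1}{92 + \left(\left(T^{2} + 2 T \frac{1}{2 T} T\right) + T\right)} = \frac{1}{92 + \left(\left(T^{2} + 1 T\right) + T\right)} = \frac{1}{92 + \left(\left(T^{2} + T\right) + T\right)} = \frac{1}{92 + \left(\left(T + T^{2}\right) + T\right)} = \frac{1}{92 + \left(T^{2} + 2 T\right)} = \frac{1}{92 + T^{2} + 2 T}$)
$\sqrt{\frac{7413}{23563} + g{\left(110 \right)}} = \sqrt{\frac{7413}{23563} + \frac{1}{92 + 110^{2} + 2 \cdot 110}} = \sqrt{7413 \cdot \frac{1}{23563} + \frac{1}{92 + 12100 + 220}} = \sqrt{\frac{7413}{23563} + \frac{1}{12412}} = \sqrt{\frac{92033719}{292463956}} = \frac{\sqrt{6729136386033091}}{146231978}$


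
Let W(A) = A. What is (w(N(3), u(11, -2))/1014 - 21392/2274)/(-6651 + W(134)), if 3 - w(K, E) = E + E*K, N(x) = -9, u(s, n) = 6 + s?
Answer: 3562567/2504522202 ≈ 0.0014225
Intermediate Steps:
w(K, E) = 3 - E - E*K (w(K, E) = 3 - (E + E*K) = 3 + (-E - E*K) = 3 - E - E*K)
(w(N(3), u(11, -2))/1014 - 21392/2274)/(-6651 + W(134)) = ((3 - (6 + 11) - 1*(6 + 11)*(-9))/1014 - 21392/2274)/(-6651 + 134) = ((3 - 1*17 - 1*17*(-9))*(1/1014) - 21392*1/2274)/(-6517) = ((3 - 17 + 153)*(1/1014) - 10696/1137)*(-1/6517) = (139*(1/1014) - 10696/1137)*(-1/6517) = (139/1014 - 10696/1137)*(-1/6517) = -3562567/384306*(-1/6517) = 3562567/2504522202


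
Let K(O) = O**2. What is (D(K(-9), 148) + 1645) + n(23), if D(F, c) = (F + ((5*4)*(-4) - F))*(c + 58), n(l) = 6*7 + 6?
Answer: -14787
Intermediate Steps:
n(l) = 48 (n(l) = 42 + 6 = 48)
D(F, c) = -4640 - 80*c (D(F, c) = (F + (20*(-4) - F))*(58 + c) = (F + (-80 - F))*(58 + c) = -80*(58 + c) = -4640 - 80*c)
(D(K(-9), 148) + 1645) + n(23) = ((-4640 - 80*148) + 1645) + 48 = ((-4640 - 11840) + 1645) + 48 = (-16480 + 1645) + 48 = -14835 + 48 = -14787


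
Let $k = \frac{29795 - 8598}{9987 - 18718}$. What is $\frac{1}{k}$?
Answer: $- \frac{8731}{21197} \approx -0.4119$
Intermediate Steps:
$k = - \frac{21197}{8731}$ ($k = \frac{21197}{-8731} = 21197 \left(- \frac{1}{8731}\right) = - \frac{21197}{8731} \approx -2.4278$)
$\frac{1}{k} = \frac{1}{- \frac{21197}{8731}} = - \frac{8731}{21197}$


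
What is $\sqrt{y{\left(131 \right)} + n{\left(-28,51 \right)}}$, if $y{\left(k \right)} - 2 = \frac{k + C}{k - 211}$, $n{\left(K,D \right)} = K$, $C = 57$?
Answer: $\frac{9 i \sqrt{35}}{10} \approx 5.3245 i$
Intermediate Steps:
$y{\left(k \right)} = 2 + \frac{57 + k}{-211 + k}$ ($y{\left(k \right)} = 2 + \frac{k + 57}{k - 211} = 2 + \frac{57 + k}{-211 + k}$)
$\sqrt{y{\left(131 \right)} + n{\left(-28,51 \right)}} = \sqrt{\frac{-365 + 3 \cdot 131}{-211 + 131} - 28} = \sqrt{\frac{-365 + 393}{-80} - 28} = \sqrt{\left(- \frac{1}{80}\right) 28 - 28} = \sqrt{- \frac{7}{20} - 28} = \sqrt{- \frac{567}{20}} = \frac{9 i \sqrt{35}}{10}$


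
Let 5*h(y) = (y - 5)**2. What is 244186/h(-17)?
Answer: 610465/242 ≈ 2522.6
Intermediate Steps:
h(y) = (-5 + y)**2/5 (h(y) = (y - 5)**2/5 = (-5 + y)**2/5)
244186/h(-17) = 244186/(((-5 - 17)**2/5)) = 244186/(((1/5)*(-22)**2)) = 244186/(((1/5)*484)) = 244186/(484/5) = 244186*(5/484) = 610465/242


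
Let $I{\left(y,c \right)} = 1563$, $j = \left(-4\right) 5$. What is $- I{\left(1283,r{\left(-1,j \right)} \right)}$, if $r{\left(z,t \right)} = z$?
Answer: $-1563$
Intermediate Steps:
$j = -20$
$- I{\left(1283,r{\left(-1,j \right)} \right)} = \left(-1\right) 1563 = -1563$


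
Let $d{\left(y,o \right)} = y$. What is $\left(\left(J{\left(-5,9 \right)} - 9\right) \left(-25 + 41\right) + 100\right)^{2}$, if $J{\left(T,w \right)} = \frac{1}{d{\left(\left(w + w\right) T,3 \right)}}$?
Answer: $\frac{3952144}{2025} \approx 1951.7$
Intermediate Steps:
$J{\left(T,w \right)} = \frac{1}{2 T w}$ ($J{\left(T,w \right)} = \frac{1}{\left(w + w\right) T} = \frac{1}{2 w T} = \frac{1}{2 T w}$)
$\left(\left(J{\left(-5,9 \right)} - 9\right) \left(-25 + 41\right) + 100\right)^{2} = \left(\left(\frac{1}{2 \left(-5\right) 9} - 9\right) \left(-25 + 41\right) + 100\right)^{2} = \left(\left(\frac{1}{2} \left(- \frac{1}{5}\right) \frac{1}{9} - 9\right) 16 + 100\right)^{2} = \left(\left(- \frac{1}{90} - 9\right) 16 + 100\right)^{2} = \left(\left(- \frac{811}{90}\right) 16 + 100\right)^{2} = \left(- \frac{6488}{45} + 100\right)^{2} = \left(- \frac{1988}{45}\right)^{2} = \frac{3952144}{2025}$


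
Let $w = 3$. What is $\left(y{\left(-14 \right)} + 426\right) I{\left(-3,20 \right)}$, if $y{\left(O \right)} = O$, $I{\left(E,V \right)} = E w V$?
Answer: $-74160$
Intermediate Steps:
$I{\left(E,V \right)} = 3 E V$ ($I{\left(E,V \right)} = E 3 V = 3 E V$)
$\left(y{\left(-14 \right)} + 426\right) I{\left(-3,20 \right)} = \left(-14 + 426\right) 3 \left(-3\right) 20 = 412 \left(-180\right) = -74160$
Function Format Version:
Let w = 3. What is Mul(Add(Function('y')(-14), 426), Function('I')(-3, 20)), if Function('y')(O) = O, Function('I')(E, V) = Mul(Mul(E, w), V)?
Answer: -74160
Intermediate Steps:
Function('I')(E, V) = Mul(3, E, V) (Function('I')(E, V) = Mul(Mul(E, 3), V) = Mul(Mul(3, E), V) = Mul(3, E, V))
Mul(Add(Function('y')(-14), 426), Function('I')(-3, 20)) = Mul(Add(-14, 426), Mul(3, -3, 20)) = Mul(412, -180) = -74160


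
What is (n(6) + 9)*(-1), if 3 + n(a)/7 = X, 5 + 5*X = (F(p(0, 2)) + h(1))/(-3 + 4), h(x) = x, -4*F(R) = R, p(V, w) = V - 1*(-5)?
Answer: 387/20 ≈ 19.350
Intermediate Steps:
p(V, w) = 5 + V (p(V, w) = V + 5 = 5 + V)
F(R) = -R/4
X = -21/20 (X = -1 + ((-(5 + 0)/4 + 1)/(-3 + 4))/5 = -1 + ((-¼*5 + 1)/1)/5 = -1 + ((-5/4 + 1)*1)/5 = -1 + (-¼*1)/5 = -1 + (⅕)*(-¼) = -1 - 1/20 = -21/20 ≈ -1.0500)
n(a) = -567/20 (n(a) = -21 + 7*(-21/20) = -21 - 147/20 = -567/20)
(n(6) + 9)*(-1) = (-567/20 + 9)*(-1) = -387/20*(-1) = 387/20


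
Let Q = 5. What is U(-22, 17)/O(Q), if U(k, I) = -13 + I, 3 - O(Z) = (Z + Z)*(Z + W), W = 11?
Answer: -4/157 ≈ -0.025478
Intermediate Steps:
O(Z) = 3 - 2*Z*(11 + Z) (O(Z) = 3 - (Z + Z)*(Z + 11) = 3 - 2*Z*(11 + Z))
U(-22, 17)/O(Q) = (-13 + 17)/(3 - 22*5 - 2*5**2) = 4/(3 - 110 - 2*25) = 4/(3 - 110 - 50) = 4/(-157) = 4*(-1/157) = -4/157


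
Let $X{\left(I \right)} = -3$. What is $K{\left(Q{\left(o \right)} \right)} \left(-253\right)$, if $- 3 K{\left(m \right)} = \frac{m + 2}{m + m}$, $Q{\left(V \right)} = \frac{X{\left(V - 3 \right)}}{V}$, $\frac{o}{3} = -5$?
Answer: $\frac{2783}{6} \approx 463.83$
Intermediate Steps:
$o = -15$ ($o = 3 \left(-5\right) = -15$)
$Q{\left(V \right)} = - \frac{3}{V}$
$K{\left(m \right)} = - \frac{2 + m}{6 m}$ ($K{\left(m \right)} = - \frac{\left(m + 2\right) \frac{1}{m + m}}{3} = - \frac{\left(2 + m\right) \frac{1}{2 m}}{3} = - \frac{\frac{1}{2} \frac{1}{m} \left(2 + m\right)}{3} = - \frac{2 + m}{6 m}$)
$K{\left(Q{\left(o \right)} \right)} \left(-253\right) = \frac{-2 - - \frac{3}{-15}}{6 \left(- \frac{3}{-15}\right)} \left(-253\right) = \frac{-2 - \left(-3\right) \left(- \frac{1}{15}\right)}{6 \left(\left(-3\right) \left(- \frac{1}{15}\right)\right)} \left(-253\right) = \frac{\frac{1}{\frac{1}{5}} \left(-2 - \frac{1}{5}\right)}{6} \left(-253\right) = \frac{1}{6} \cdot 5 \left(-2 - \frac{1}{5}\right) \left(-253\right) = \frac{1}{6} \cdot 5 \left(- \frac{11}{5}\right) \left(-253\right) = \left(- \frac{11}{6}\right) \left(-253\right) = \frac{2783}{6}$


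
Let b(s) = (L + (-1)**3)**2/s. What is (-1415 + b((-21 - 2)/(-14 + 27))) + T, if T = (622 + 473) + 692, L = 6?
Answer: 8231/23 ≈ 357.87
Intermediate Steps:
b(s) = 25/s (b(s) = (6 + (-1)**3)**2/s = (6 - 1)**2/s = 5**2/s = 25/s)
T = 1787 (T = 1095 + 692 = 1787)
(-1415 + b((-21 - 2)/(-14 + 27))) + T = (-1415 + 25/(((-21 - 2)/(-14 + 27)))) + 1787 = (-1415 + 25/((-23/13))) + 1787 = (-1415 + 25/((-23*1/13))) + 1787 = (-1415 + 25/(-23/13)) + 1787 = (-1415 + 25*(-13/23)) + 1787 = (-1415 - 325/23) + 1787 = -32870/23 + 1787 = 8231/23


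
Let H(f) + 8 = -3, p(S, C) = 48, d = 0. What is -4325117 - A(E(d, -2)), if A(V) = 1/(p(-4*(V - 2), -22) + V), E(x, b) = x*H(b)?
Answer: -207605617/48 ≈ -4.3251e+6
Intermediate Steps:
H(f) = -11 (H(f) = -8 - 3 = -11)
E(x, b) = -11*x (E(x, b) = x*(-11) = -11*x)
A(V) = 1/(48 + V)
-4325117 - A(E(d, -2)) = -4325117 - 1/(48 - 11*0) = -4325117 - 1/(48 + 0) = -4325117 - 1/48 = -207605617/48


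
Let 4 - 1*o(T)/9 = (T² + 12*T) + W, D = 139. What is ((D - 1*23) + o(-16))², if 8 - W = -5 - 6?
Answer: 354025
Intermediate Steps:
W = 19 (W = 8 - (-5 - 6) = 8 - 1*(-11) = 8 + 11 = 19)
o(T) = -135 - 108*T - 9*T² (o(T) = 36 - 9*((T² + 12*T) + 19) = 36 - 9*(19 + T² + 12*T) = 36 + (-171 - 108*T - 9*T²) = -135 - 108*T - 9*T²)
((D - 1*23) + o(-16))² = ((139 - 1*23) + (-135 - 108*(-16) - 9*(-16)²))² = ((139 - 23) + (-135 + 1728 - 9*256))² = (116 + (-135 + 1728 - 2304))² = (116 - 711)² = (-595)² = 354025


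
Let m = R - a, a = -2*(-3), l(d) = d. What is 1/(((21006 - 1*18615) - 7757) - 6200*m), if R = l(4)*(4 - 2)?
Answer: -1/17766 ≈ -5.6287e-5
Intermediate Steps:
R = 8 (R = 4*(4 - 2) = 4*2 = 8)
a = 6
m = 2 (m = 8 - 1*6 = 8 - 6 = 2)
1/(((21006 - 1*18615) - 7757) - 6200*m) = 1/(((21006 - 1*18615) - 7757) - 6200*2) = 1/(((21006 - 18615) - 7757) - 12400) = 1/((2391 - 7757) - 12400) = 1/(-5366 - 12400) = 1/(-17766) = -1/17766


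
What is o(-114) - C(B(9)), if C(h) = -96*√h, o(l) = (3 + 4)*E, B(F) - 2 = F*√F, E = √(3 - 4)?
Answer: 7*I + 96*√29 ≈ 516.98 + 7.0*I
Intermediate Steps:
E = I (E = √(-1) = I ≈ 1.0*I)
B(F) = 2 + F^(3/2) (B(F) = 2 + F*√F = 2 + F^(3/2))
o(l) = 7*I (o(l) = (3 + 4)*I = 7*I)
o(-114) - C(B(9)) = 7*I - (-96)*√(2 + 9^(3/2)) = 7*I - (-96)*√(2 + 27) = 7*I - (-96)*√29 = 7*I + 96*√29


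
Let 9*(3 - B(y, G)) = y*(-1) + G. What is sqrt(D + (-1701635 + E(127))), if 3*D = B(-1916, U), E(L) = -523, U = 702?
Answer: I*sqrt(137882571)/9 ≈ 1304.7*I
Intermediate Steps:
B(y, G) = 3 - G/9 + y/9 (B(y, G) = 3 - (y*(-1) + G)/9 = 3 - (-y + G)/9 = 3 - (G - y)/9 = 3 + (-G/9 + y/9) = 3 - G/9 + y/9)
D = -2591/27 (D = (3 - 1/9*702 + (1/9)*(-1916))/3 = (3 - 78 - 1916/9)/3 = (1/3)*(-2591/9) = -2591/27 ≈ -95.963)
sqrt(D + (-1701635 + E(127))) = sqrt(-2591/27 + (-1701635 - 523)) = sqrt(-2591/27 - 1702158) = sqrt(-45960857/27) = I*sqrt(137882571)/9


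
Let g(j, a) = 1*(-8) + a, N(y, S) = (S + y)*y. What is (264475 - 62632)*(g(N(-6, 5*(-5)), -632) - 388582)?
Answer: -78561736146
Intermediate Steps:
N(y, S) = y*(S + y)
g(j, a) = -8 + a
(264475 - 62632)*(g(N(-6, 5*(-5)), -632) - 388582) = (264475 - 62632)*((-8 - 632) - 388582) = 201843*(-640 - 388582) = 201843*(-389222) = -78561736146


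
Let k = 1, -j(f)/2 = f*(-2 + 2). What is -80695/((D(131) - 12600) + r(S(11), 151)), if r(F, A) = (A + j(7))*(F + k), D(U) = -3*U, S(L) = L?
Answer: 80695/11181 ≈ 7.2172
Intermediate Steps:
j(f) = 0 (j(f) = -2*f*(-2 + 2) = -2*f*0 = -2*0 = 0)
r(F, A) = A*(1 + F) (r(F, A) = (A + 0)*(F + 1) = A*(1 + F))
-80695/((D(131) - 12600) + r(S(11), 151)) = -80695/((-3*131 - 12600) + 151*(1 + 11)) = -80695/((-393 - 12600) + 151*12) = -80695/(-12993 + 1812) = -80695/(-11181) = -80695*(-1/11181) = 80695/11181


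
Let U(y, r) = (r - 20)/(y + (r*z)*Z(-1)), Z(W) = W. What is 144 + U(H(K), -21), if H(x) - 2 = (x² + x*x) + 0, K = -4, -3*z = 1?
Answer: 3847/27 ≈ 142.48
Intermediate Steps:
z = -⅓ (z = -⅓*1 = -⅓ ≈ -0.33333)
H(x) = 2 + 2*x² (H(x) = 2 + ((x² + x*x) + 0) = 2 + ((x² + x²) + 0) = 2 + (2*x² + 0) = 2 + 2*x²)
U(y, r) = (-20 + r)/(y + r/3) (U(y, r) = (r - 20)/(y + (r*(-⅓))*(-1)) = (-20 + r)/(y - r/3*(-1)) = (-20 + r)/(y + r/3))
144 + U(H(K), -21) = 144 + 3*(-20 - 21)/(-21 + 3*(2 + 2*(-4)²)) = 144 + 3*(-41)/(-21 + 3*(2 + 2*16)) = 144 + 3*(-41)/(-21 + 3*(2 + 32)) = 144 + 3*(-41)/(-21 + 3*34) = 144 + 3*(-41)/(-21 + 102) = 144 + 3*(-41)/81 = 144 + 3*(1/81)*(-41) = 144 - 41/27 = 3847/27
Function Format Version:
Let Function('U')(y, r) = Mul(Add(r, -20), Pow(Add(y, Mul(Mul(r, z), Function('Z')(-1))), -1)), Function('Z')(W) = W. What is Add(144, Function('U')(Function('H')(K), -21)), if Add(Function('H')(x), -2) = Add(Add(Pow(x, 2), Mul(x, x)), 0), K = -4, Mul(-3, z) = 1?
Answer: Rational(3847, 27) ≈ 142.48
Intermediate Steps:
z = Rational(-1, 3) (z = Mul(Rational(-1, 3), 1) = Rational(-1, 3) ≈ -0.33333)
Function('H')(x) = Add(2, Mul(2, Pow(x, 2))) (Function('H')(x) = Add(2, Add(Add(Pow(x, 2), Mul(x, x)), 0)) = Add(2, Add(Add(Pow(x, 2), Pow(x, 2)), 0)) = Add(2, Add(Mul(2, Pow(x, 2)), 0)) = Add(2, Mul(2, Pow(x, 2))))
Function('U')(y, r) = Mul(Pow(Add(y, Mul(Rational(1, 3), r)), -1), Add(-20, r)) (Function('U')(y, r) = Mul(Add(r, -20), Pow(Add(y, Mul(Mul(r, Rational(-1, 3)), -1)), -1)) = Mul(Add(-20, r), Pow(Add(y, Mul(Mul(Rational(-1, 3), r), -1)), -1)) = Mul(Add(-20, r), Pow(Add(y, Mul(Rational(1, 3), r)), -1)) = Mul(Pow(Add(y, Mul(Rational(1, 3), r)), -1), Add(-20, r)))
Add(144, Function('U')(Function('H')(K), -21)) = Add(144, Mul(3, Pow(Add(-21, Mul(3, Add(2, Mul(2, Pow(-4, 2))))), -1), Add(-20, -21))) = Add(144, Mul(3, Pow(Add(-21, Mul(3, Add(2, Mul(2, 16)))), -1), -41)) = Add(144, Mul(3, Pow(Add(-21, Mul(3, Add(2, 32))), -1), -41)) = Add(144, Mul(3, Pow(Add(-21, Mul(3, 34)), -1), -41)) = Add(144, Mul(3, Pow(Add(-21, 102), -1), -41)) = Add(144, Mul(3, Pow(81, -1), -41)) = Add(144, Mul(3, Rational(1, 81), -41)) = Add(144, Rational(-41, 27)) = Rational(3847, 27)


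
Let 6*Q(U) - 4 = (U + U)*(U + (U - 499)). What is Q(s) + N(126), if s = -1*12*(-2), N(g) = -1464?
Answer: -15214/3 ≈ -5071.3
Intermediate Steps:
s = 24 (s = -12*(-2) = 24)
Q(U) = 2/3 + U*(-499 + 2*U)/3 (Q(U) = 2/3 + ((U + U)*(U + (U - 499)))/6 = 2/3 + ((2*U)*(U + (-499 + U)))/6 = 2/3 + ((2*U)*(-499 + 2*U))/6 = 2/3 + (2*U*(-499 + 2*U))/6 = 2/3 + U*(-499 + 2*U)/3)
Q(s) + N(126) = (2/3 - 499/3*24 + (2/3)*24**2) - 1464 = (2/3 - 3992 + (2/3)*576) - 1464 = (2/3 - 3992 + 384) - 1464 = -10822/3 - 1464 = -15214/3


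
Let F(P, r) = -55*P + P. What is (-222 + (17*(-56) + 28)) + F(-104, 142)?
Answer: 4470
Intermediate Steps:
F(P, r) = -54*P
(-222 + (17*(-56) + 28)) + F(-104, 142) = (-222 + (17*(-56) + 28)) - 54*(-104) = (-222 + (-952 + 28)) + 5616 = (-222 - 924) + 5616 = -1146 + 5616 = 4470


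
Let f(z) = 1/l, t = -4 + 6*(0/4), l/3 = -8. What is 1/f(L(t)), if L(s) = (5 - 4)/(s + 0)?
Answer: -24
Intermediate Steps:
l = -24 (l = 3*(-8) = -24)
t = -4 (t = -4 + 6*(0*(¼)) = -4 + 6*0 = -4 + 0 = -4)
L(s) = 1/s
f(z) = -1/24 (f(z) = 1/(-24) = -1/24)
1/f(L(t)) = 1/(-1/24) = -24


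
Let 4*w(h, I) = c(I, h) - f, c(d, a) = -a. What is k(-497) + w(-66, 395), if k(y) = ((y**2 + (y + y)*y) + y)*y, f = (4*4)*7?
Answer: -736086843/2 ≈ -3.6804e+8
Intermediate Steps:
f = 112 (f = 16*7 = 112)
k(y) = y*(y + 3*y**2) (k(y) = ((y**2 + (2*y)*y) + y)*y = ((y**2 + 2*y**2) + y)*y = (3*y**2 + y)*y = (y + 3*y**2)*y = y*(y + 3*y**2))
w(h, I) = -28 - h/4 (w(h, I) = (-h - 1*112)/4 = (-h - 112)/4 = (-112 - h)/4 = -28 - h/4)
k(-497) + w(-66, 395) = (-497)**2*(1 + 3*(-497)) + (-28 - 1/4*(-66)) = 247009*(1 - 1491) + (-28 + 33/2) = 247009*(-1490) - 23/2 = -368043410 - 23/2 = -736086843/2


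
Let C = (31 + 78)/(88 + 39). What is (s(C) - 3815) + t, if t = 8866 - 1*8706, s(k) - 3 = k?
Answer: -463695/127 ≈ -3651.1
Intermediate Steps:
C = 109/127 ≈ 0.85827
s(k) = 3 + k
t = 160 (t = 8866 - 8706 = 160)
(s(C) - 3815) + t = ((3 + 109/127) - 3815) + 160 = (490/127 - 3815) + 160 = -484015/127 + 160 = -463695/127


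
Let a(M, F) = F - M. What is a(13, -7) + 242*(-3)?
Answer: -746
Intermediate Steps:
a(13, -7) + 242*(-3) = (-7 - 1*13) + 242*(-3) = (-7 - 13) - 726 = -20 - 726 = -746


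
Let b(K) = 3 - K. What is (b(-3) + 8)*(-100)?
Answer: -1400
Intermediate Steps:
(b(-3) + 8)*(-100) = ((3 - 1*(-3)) + 8)*(-100) = ((3 + 3) + 8)*(-100) = (6 + 8)*(-100) = 14*(-100) = -1400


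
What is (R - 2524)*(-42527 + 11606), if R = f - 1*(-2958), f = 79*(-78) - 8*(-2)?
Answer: 176620752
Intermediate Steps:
f = -6146 (f = -6162 + 16 = -6146)
R = -3188 (R = -6146 - 1*(-2958) = -6146 + 2958 = -3188)
(R - 2524)*(-42527 + 11606) = (-3188 - 2524)*(-42527 + 11606) = -5712*(-30921) = 176620752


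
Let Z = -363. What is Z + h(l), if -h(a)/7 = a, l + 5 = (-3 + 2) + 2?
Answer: -335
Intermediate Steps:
l = -4 (l = -5 + ((-3 + 2) + 2) = -5 + (-1 + 2) = -5 + 1 = -4)
h(a) = -7*a
Z + h(l) = -363 - 7*(-4) = -363 + 28 = -335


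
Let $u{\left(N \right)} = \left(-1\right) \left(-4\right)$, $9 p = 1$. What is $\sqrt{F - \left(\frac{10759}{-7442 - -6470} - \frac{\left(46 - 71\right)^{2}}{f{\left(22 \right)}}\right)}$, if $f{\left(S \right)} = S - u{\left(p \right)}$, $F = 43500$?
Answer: $\frac{\sqrt{126979527}}{54} \approx 208.68$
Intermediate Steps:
$p = \frac{1}{9}$ ($p = \frac{1}{9} \cdot 1 = \frac{1}{9} \approx 0.11111$)
$u{\left(N \right)} = 4$
$f{\left(S \right)} = -4 + S$ ($f{\left(S \right)} = S - 4 = -4 + S$)
$\sqrt{F - \left(\frac{10759}{-7442 - -6470} - \frac{\left(46 - 71\right)^{2}}{f{\left(22 \right)}}\right)} = \sqrt{43500 + \left(\frac{\left(46 - 71\right)^{2}}{-4 + 22} - \frac{10759}{-7442 - -6470}\right)} = \sqrt{43500 + \left(\frac{\left(-25\right)^{2}}{18} - \frac{10759}{-7442 + 6470}\right)} = \sqrt{43500 + \left(625 \cdot \frac{1}{18} - \frac{10759}{-972}\right)} = \sqrt{43500 + \left(\frac{625}{18} - - \frac{10759}{972}\right)} = \sqrt{43500 + \left(\frac{625}{18} + \frac{10759}{972}\right)} = \sqrt{43500 + \frac{44509}{972}} = \sqrt{\frac{42326509}{972}} = \frac{\sqrt{126979527}}{54}$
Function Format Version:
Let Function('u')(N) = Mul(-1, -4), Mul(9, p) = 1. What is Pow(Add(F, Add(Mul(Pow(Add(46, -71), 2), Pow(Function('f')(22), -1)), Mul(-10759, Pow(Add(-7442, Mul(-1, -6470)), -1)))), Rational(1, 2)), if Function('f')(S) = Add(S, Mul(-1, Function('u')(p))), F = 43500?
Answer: Mul(Rational(1, 54), Pow(126979527, Rational(1, 2))) ≈ 208.68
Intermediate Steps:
p = Rational(1, 9) (p = Mul(Rational(1, 9), 1) = Rational(1, 9) ≈ 0.11111)
Function('u')(N) = 4
Function('f')(S) = Add(-4, S) (Function('f')(S) = Add(S, Mul(-1, 4)) = Add(S, -4) = Add(-4, S))
Pow(Add(F, Add(Mul(Pow(Add(46, -71), 2), Pow(Function('f')(22), -1)), Mul(-10759, Pow(Add(-7442, Mul(-1, -6470)), -1)))), Rational(1, 2)) = Pow(Add(43500, Add(Mul(Pow(Add(46, -71), 2), Pow(Add(-4, 22), -1)), Mul(-10759, Pow(Add(-7442, Mul(-1, -6470)), -1)))), Rational(1, 2)) = Pow(Add(43500, Add(Mul(Pow(-25, 2), Pow(18, -1)), Mul(-10759, Pow(Add(-7442, 6470), -1)))), Rational(1, 2)) = Pow(Add(43500, Add(Mul(625, Rational(1, 18)), Mul(-10759, Pow(-972, -1)))), Rational(1, 2)) = Pow(Add(43500, Add(Rational(625, 18), Mul(-10759, Rational(-1, 972)))), Rational(1, 2)) = Pow(Add(43500, Add(Rational(625, 18), Rational(10759, 972))), Rational(1, 2)) = Pow(Add(43500, Rational(44509, 972)), Rational(1, 2)) = Pow(Rational(42326509, 972), Rational(1, 2)) = Mul(Rational(1, 54), Pow(126979527, Rational(1, 2)))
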